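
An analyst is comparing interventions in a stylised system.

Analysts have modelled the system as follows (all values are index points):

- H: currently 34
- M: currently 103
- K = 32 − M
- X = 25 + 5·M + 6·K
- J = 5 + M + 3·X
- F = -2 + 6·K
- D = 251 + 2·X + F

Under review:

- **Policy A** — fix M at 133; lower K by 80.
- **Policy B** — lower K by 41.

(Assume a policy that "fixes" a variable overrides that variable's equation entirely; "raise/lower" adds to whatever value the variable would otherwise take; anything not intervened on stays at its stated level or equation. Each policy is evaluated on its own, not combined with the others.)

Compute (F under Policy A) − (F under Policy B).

-414

Policy A (M := 133, K − 80):
  M = 133
  K = 32 − 133 (−80 from intervention) = -181
  F = -2 + 6·(-181) = -1088
Policy B (K − 41):
  M = 103
  K = 32 − 103 (−41 from intervention) = -112
  F = -2 + 6·(-112) = -674
F: -1088 − (-674) = -414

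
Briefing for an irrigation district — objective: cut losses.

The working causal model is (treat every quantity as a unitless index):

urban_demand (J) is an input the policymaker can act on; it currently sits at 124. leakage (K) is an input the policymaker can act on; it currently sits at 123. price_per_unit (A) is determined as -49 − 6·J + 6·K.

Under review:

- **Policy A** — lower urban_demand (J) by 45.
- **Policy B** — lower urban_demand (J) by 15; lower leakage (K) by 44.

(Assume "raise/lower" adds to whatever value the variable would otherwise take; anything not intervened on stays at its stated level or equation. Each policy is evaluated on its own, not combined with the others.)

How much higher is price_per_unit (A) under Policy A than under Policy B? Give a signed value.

444

Policy A (J − 45):
  J = 124 − 45 = 79
  K = 123
  A = -49 − 6·79 + 6·123 = 215
Policy B (J − 15, K − 44):
  J = 124 − 15 = 109
  K = 123 − 44 = 79
  A = -49 − 6·109 + 6·79 = -229
A: 215 − (-229) = 444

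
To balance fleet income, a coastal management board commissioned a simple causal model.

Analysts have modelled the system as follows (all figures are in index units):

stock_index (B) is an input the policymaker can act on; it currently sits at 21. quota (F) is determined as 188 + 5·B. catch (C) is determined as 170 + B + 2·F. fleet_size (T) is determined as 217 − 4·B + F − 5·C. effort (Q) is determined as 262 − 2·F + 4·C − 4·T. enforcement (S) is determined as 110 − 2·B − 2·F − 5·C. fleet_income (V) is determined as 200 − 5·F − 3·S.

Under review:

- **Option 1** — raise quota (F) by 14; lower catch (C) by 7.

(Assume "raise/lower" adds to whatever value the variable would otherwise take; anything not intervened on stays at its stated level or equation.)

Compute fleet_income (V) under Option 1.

Option 1 (F + 14, C − 7):
  B = 21
  F = 188 + 5·21 (+14 from intervention) = 307
  C = 170 + 21 + 2·307 (−7 from intervention) = 798
  S = 110 − 2·21 − 2·307 − 5·798 = -4536
  V = 200 − 5·307 − 3·(-4536) = 12273

12273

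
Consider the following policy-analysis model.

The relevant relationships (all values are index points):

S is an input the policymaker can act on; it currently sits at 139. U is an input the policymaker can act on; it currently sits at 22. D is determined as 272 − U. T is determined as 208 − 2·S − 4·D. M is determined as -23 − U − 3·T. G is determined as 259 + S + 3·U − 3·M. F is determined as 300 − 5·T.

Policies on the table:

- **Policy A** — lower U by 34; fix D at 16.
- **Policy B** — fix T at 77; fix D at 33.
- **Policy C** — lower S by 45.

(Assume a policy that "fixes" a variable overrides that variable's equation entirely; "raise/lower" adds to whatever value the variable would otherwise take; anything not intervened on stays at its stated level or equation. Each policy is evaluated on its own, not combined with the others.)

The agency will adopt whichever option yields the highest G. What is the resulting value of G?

1292

Policy A (U − 34, D := 16):
  S = 139
  U = 22 − 34 = -12
  D = 16
  T = 208 − 2·139 − 4·16 = -134
  M = -23 − (-12) − 3·(-134) = 391
  G = 259 + 139 + 3·(-12) − 3·391 = -811
Policy B (T := 77, D := 33):
  S = 139
  U = 22
  D = 33
  T = 77
  M = -23 − 22 − 3·77 = -276
  G = 259 + 139 + 3·22 − 3·(-276) = 1292
Policy C (S − 45):
  S = 139 − 45 = 94
  U = 22
  D = 272 − 22 = 250
  T = 208 − 2·94 − 4·250 = -980
  M = -23 − 22 − 3·(-980) = 2895
  G = 259 + 94 + 3·22 − 3·2895 = -8266
Comparing — Policy A: G=-811, Policy B: G=1292, Policy C: G=-8266. Highest is 1292 (Policy B).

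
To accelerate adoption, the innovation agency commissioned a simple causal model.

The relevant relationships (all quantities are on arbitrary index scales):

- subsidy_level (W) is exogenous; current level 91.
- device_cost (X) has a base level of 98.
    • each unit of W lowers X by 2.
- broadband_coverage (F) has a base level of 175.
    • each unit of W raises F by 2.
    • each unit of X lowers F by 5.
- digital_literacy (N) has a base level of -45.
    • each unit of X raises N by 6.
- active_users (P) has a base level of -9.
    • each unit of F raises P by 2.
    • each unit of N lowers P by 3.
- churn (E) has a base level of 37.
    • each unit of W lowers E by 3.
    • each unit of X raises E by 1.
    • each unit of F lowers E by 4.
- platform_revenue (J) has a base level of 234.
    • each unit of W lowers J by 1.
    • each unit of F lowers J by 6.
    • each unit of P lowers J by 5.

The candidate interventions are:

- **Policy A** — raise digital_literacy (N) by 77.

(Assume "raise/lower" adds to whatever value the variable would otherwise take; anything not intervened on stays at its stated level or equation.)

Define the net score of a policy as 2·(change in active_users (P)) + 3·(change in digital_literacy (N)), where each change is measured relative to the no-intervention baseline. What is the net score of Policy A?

Baseline:
  W = 91
  X = 98 − 2·91 = -84
  F = 175 + 2·91 − 5·(-84) = 777
  N = -45 + 6·(-84) = -549
  P = -9 + 2·777 − 3·(-549) = 3192
Policy A (N + 77):
  W = 91
  X = 98 − 2·91 = -84
  F = 175 + 2·91 − 5·(-84) = 777
  N = -45 + 6·(-84) (+77 from intervention) = -472
  P = -9 + 2·777 − 3·(-472) = 2961
ΔP = 2961 − 3192 = -231; ΔN = -472 − (-549) = 77
Score = 2·(-231) + 3·77 = -231

-231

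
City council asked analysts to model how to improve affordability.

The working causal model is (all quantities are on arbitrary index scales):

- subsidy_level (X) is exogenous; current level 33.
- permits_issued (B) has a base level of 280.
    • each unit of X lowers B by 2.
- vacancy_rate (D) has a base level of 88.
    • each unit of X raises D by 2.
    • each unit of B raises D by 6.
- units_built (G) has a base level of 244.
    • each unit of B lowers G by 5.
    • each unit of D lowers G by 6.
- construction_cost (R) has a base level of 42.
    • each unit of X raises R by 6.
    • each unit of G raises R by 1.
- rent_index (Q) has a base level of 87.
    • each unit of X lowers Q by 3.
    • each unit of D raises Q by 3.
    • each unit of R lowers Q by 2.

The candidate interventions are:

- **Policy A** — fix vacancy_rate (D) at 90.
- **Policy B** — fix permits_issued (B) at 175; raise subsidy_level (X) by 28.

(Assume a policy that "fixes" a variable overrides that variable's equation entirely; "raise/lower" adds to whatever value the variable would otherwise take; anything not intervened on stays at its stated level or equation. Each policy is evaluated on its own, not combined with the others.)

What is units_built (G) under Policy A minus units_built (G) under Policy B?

6825

Policy A (D := 90):
  X = 33
  B = 280 − 2·33 = 214
  D = 90
  G = 244 − 5·214 − 6·90 = -1366
Policy B (B := 175, X + 28):
  X = 33 + 28 = 61
  B = 175
  D = 88 + 2·61 + 6·175 = 1260
  G = 244 − 5·175 − 6·1260 = -8191
G: -1366 − (-8191) = 6825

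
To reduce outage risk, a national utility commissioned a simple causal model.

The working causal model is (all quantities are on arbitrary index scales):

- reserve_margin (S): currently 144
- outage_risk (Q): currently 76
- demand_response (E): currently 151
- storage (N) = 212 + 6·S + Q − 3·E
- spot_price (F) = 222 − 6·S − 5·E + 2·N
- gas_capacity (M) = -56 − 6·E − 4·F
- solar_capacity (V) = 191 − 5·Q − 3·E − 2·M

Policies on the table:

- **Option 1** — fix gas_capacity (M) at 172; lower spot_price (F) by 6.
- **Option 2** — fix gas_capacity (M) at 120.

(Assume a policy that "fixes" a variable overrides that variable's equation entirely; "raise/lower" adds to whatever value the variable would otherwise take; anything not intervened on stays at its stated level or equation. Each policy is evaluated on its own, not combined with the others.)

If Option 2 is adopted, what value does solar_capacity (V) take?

-882

Option 2 (M := 120):
  S = 144
  Q = 76
  E = 151
  N = 212 + 6·144 + 76 − 3·151 = 699
  F = 222 − 6·144 − 5·151 + 2·699 = 1
  M = 120
  V = 191 − 5·76 − 3·151 − 2·120 = -882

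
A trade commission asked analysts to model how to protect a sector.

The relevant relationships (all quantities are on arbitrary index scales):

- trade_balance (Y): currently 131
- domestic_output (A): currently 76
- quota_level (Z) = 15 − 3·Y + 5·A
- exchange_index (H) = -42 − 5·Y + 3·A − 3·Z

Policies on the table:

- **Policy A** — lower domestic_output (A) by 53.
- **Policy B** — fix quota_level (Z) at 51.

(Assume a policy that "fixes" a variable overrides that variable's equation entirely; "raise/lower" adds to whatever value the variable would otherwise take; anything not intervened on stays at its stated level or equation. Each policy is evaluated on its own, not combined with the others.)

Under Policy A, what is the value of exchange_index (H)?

Policy A (A − 53):
  Y = 131
  A = 76 − 53 = 23
  Z = 15 − 3·131 + 5·23 = -263
  H = -42 − 5·131 + 3·23 − 3·(-263) = 161

161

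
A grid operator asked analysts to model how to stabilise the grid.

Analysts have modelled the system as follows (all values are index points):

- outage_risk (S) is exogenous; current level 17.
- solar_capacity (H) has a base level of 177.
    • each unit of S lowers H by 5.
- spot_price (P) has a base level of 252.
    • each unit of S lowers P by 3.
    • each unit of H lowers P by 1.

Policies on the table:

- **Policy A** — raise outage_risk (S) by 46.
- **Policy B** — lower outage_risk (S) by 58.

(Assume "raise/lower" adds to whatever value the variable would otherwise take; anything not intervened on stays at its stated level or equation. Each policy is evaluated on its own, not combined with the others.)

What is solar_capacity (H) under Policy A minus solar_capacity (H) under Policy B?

-520

Policy A (S + 46):
  S = 17 + 46 = 63
  H = 177 − 5·63 = -138
Policy B (S − 58):
  S = 17 − 58 = -41
  H = 177 − 5·(-41) = 382
H: -138 − 382 = -520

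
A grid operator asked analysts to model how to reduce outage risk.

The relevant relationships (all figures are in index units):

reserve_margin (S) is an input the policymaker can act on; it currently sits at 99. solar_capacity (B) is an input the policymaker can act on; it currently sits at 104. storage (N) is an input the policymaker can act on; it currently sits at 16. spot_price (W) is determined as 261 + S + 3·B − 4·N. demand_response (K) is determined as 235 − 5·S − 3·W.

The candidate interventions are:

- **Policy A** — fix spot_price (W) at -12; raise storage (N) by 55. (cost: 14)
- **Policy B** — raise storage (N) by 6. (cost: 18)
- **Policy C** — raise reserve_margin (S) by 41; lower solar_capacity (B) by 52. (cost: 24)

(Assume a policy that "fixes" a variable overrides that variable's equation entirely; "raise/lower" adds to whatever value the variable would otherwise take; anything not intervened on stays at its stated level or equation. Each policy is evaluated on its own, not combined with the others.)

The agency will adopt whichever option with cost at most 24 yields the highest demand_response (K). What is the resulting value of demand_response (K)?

Policy A (W := -12, N + 55):
  S = 99
  B = 104
  N = 16 + 55 = 71
  W = -12
  K = 235 − 5·99 − 3·(-12) = -224
Policy B (N + 6):
  S = 99
  B = 104
  N = 16 + 6 = 22
  W = 261 + 99 + 3·104 − 4·22 = 584
  K = 235 − 5·99 − 3·584 = -2012
Policy C (S + 41, B − 52):
  S = 99 + 41 = 140
  B = 104 − 52 = 52
  N = 16
  W = 261 + 140 + 3·52 − 4·16 = 493
  K = 235 − 5·140 − 3·493 = -1944
Comparing — Policy A: K=-224, Policy B: K=-2012, Policy C: K=-1944. Highest is -224 (Policy A).

-224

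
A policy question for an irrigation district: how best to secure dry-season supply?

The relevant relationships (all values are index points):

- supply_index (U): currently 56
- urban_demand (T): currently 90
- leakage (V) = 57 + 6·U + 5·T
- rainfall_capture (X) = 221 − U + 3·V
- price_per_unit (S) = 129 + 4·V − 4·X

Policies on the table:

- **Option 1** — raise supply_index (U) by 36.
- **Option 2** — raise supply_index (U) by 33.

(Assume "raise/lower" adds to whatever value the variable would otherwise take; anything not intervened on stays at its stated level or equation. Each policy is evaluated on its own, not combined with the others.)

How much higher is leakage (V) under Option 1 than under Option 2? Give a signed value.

18

Option 1 (U + 36):
  U = 56 + 36 = 92
  T = 90
  V = 57 + 6·92 + 5·90 = 1059
Option 2 (U + 33):
  U = 56 + 33 = 89
  T = 90
  V = 57 + 6·89 + 5·90 = 1041
V: 1059 − 1041 = 18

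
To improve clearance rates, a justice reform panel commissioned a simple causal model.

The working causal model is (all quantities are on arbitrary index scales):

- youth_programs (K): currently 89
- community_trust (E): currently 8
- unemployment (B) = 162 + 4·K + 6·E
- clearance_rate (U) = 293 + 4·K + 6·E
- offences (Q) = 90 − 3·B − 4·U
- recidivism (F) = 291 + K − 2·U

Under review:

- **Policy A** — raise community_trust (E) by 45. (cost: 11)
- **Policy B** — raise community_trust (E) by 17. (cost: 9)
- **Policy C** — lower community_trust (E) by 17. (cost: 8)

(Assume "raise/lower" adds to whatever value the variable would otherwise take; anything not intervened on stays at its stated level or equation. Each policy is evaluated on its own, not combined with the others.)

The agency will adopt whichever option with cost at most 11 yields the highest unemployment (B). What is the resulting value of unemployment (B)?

Policy A (E + 45):
  K = 89
  E = 8 + 45 = 53
  B = 162 + 4·89 + 6·53 = 836
Policy B (E + 17):
  K = 89
  E = 8 + 17 = 25
  B = 162 + 4·89 + 6·25 = 668
Policy C (E − 17):
  K = 89
  E = 8 − 17 = -9
  B = 162 + 4·89 + 6·(-9) = 464
Comparing — Policy A: B=836, Policy B: B=668, Policy C: B=464. Highest is 836 (Policy A).

836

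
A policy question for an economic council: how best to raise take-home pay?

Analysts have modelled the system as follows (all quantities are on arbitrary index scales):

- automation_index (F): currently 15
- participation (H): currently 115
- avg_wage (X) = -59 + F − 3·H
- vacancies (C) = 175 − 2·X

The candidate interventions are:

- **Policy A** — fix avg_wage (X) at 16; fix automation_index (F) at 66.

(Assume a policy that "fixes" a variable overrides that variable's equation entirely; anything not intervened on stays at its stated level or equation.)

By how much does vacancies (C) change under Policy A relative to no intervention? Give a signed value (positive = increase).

Baseline:
  F = 15
  H = 115
  X = -59 + 15 − 3·115 = -389
  C = 175 − 2·(-389) = 953
Policy A (X := 16, F := 66):
  F = 66
  H = 115
  X = 16
  C = 175 − 2·16 = 143
Change in C: 143 − 953 = -810

-810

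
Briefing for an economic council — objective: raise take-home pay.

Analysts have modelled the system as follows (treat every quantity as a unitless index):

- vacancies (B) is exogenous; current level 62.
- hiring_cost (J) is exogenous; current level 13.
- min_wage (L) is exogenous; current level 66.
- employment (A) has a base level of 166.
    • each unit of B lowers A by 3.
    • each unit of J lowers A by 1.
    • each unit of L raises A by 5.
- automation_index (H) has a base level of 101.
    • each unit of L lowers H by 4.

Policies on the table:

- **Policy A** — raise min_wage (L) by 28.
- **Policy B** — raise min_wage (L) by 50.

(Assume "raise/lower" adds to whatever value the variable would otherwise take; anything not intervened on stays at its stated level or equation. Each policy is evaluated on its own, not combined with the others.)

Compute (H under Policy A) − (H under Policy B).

Policy A (L + 28):
  L = 66 + 28 = 94
  H = 101 − 4·94 = -275
Policy B (L + 50):
  L = 66 + 50 = 116
  H = 101 − 4·116 = -363
H: -275 − (-363) = 88

88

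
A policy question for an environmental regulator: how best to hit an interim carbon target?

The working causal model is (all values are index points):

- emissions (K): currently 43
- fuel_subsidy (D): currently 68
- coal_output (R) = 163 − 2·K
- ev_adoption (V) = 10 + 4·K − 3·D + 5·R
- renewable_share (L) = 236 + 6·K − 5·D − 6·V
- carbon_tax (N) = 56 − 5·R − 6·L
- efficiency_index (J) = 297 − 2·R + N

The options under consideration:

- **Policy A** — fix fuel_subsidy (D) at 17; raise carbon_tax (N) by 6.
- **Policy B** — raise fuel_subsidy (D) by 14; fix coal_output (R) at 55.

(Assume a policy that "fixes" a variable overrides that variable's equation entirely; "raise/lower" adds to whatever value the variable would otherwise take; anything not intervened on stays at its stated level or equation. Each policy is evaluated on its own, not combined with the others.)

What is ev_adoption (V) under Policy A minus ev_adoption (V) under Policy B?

Policy A (D := 17, N + 6):
  K = 43
  D = 17
  R = 163 − 2·43 = 77
  V = 10 + 4·43 − 3·17 + 5·77 = 516
Policy B (D + 14, R := 55):
  K = 43
  D = 68 + 14 = 82
  R = 55
  V = 10 + 4·43 − 3·82 + 5·55 = 211
V: 516 − 211 = 305

305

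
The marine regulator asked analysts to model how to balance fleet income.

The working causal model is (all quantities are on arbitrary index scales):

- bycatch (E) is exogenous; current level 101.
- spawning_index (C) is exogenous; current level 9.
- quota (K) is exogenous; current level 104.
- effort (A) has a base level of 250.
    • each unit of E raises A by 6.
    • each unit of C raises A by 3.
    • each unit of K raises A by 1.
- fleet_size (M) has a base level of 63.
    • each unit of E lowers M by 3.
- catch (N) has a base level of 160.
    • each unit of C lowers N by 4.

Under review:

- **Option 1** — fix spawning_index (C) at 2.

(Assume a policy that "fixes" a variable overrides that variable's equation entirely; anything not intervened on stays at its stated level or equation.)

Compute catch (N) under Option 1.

Option 1 (C := 2):
  C = 2
  N = 160 − 4·2 = 152

152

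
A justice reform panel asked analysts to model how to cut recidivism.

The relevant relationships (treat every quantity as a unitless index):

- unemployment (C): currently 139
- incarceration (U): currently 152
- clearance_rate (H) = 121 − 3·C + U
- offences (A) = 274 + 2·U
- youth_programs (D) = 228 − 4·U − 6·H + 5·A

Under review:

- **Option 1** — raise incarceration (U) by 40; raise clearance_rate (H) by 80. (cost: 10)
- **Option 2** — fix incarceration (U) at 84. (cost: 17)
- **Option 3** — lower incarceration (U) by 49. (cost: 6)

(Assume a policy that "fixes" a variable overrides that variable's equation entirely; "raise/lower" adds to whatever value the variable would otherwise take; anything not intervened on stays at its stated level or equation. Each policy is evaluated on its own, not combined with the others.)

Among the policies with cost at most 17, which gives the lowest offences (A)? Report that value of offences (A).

Option 1 (U + 40, H + 80):
  U = 152 + 40 = 192
  A = 274 + 2·192 = 658
Option 2 (U := 84):
  U = 84
  A = 274 + 2·84 = 442
Option 3 (U − 49):
  U = 152 − 49 = 103
  A = 274 + 2·103 = 480
Comparing — Option 1: A=658, Option 2: A=442, Option 3: A=480. Lowest is 442 (Option 2).

442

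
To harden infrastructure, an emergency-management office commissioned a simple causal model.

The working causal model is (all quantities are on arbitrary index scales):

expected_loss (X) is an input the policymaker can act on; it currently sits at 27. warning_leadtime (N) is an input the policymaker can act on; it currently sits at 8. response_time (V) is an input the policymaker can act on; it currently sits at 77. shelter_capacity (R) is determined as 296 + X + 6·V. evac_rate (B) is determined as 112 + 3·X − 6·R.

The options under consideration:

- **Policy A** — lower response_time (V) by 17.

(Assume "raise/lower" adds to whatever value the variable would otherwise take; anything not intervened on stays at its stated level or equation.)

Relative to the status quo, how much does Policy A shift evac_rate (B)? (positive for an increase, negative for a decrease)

Baseline:
  X = 27
  V = 77
  R = 296 + 27 + 6·77 = 785
  B = 112 + 3·27 − 6·785 = -4517
Policy A (V − 17):
  X = 27
  V = 77 − 17 = 60
  R = 296 + 27 + 6·60 = 683
  B = 112 + 3·27 − 6·683 = -3905
Change in B: -3905 − (-4517) = 612

612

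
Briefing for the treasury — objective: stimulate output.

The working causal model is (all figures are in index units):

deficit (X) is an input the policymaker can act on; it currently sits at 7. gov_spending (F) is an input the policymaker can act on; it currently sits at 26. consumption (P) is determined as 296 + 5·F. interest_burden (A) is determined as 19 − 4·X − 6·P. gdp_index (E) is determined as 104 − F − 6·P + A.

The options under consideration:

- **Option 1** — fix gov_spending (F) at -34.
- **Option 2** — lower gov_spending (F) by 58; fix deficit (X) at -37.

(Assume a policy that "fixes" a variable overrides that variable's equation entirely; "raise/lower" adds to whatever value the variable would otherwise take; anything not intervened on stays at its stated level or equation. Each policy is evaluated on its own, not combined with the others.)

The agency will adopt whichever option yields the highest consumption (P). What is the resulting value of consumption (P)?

136

Option 1 (F := -34):
  F = -34
  P = 296 + 5·(-34) = 126
Option 2 (F − 58, X := -37):
  F = 26 − 58 = -32
  P = 296 + 5·(-32) = 136
Comparing — Option 1: P=126, Option 2: P=136. Highest is 136 (Option 2).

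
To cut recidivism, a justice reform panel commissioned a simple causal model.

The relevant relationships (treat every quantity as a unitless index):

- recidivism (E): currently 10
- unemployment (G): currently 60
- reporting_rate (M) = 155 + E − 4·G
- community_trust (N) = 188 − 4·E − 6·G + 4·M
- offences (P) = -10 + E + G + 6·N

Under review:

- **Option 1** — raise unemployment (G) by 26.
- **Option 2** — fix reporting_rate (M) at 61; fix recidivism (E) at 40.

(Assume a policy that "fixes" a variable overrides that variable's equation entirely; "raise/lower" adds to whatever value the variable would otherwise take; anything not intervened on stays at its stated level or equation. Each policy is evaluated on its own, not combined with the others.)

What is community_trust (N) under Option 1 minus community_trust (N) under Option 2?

-996

Option 1 (G + 26):
  E = 10
  G = 60 + 26 = 86
  M = 155 + 10 − 4·86 = -179
  N = 188 − 4·10 − 6·86 + 4·(-179) = -1084
Option 2 (M := 61, E := 40):
  E = 40
  G = 60
  M = 61
  N = 188 − 4·40 − 6·60 + 4·61 = -88
N: -1084 − (-88) = -996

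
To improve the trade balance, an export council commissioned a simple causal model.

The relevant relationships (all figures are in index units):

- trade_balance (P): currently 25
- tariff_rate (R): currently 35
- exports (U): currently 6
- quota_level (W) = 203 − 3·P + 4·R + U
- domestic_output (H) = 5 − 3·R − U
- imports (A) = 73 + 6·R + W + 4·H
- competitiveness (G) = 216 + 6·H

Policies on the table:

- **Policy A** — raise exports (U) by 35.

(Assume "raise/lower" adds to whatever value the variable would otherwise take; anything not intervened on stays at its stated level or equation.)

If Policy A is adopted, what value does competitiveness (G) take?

-630

Policy A (U + 35):
  R = 35
  U = 6 + 35 = 41
  H = 5 − 3·35 − 41 = -141
  G = 216 + 6·(-141) = -630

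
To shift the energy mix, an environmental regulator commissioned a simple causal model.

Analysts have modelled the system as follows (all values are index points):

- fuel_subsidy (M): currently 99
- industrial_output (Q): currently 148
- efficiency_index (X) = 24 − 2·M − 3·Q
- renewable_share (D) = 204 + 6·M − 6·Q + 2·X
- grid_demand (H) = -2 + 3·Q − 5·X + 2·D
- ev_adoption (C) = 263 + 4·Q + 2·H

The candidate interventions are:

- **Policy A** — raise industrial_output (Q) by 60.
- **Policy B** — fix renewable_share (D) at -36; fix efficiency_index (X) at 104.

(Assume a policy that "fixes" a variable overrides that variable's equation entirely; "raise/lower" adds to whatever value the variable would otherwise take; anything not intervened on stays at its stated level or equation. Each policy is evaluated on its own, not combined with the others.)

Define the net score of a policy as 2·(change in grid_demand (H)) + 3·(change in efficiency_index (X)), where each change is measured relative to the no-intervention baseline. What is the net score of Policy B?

106

Baseline:
  M = 99
  Q = 148
  X = 24 − 2·99 − 3·148 = -618
  D = 204 + 6·99 − 6·148 + 2·(-618) = -1326
  H = -2 + 3·148 − 5·(-618) + 2·(-1326) = 880
Policy B (D := -36, X := 104):
  M = 99
  Q = 148
  X = 104
  D = -36
  H = -2 + 3·148 − 5·104 + 2·(-36) = -150
ΔH = -150 − 880 = -1030; ΔX = 104 − (-618) = 722
Score = 2·(-1030) + 3·722 = 106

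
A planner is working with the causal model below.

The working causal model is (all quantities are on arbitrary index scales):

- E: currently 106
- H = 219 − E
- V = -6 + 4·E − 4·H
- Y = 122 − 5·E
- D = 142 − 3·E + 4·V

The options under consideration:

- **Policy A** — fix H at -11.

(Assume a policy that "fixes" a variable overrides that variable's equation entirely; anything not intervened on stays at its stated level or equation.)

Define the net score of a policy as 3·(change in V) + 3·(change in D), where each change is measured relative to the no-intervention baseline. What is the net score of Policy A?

7440

Baseline:
  E = 106
  H = 219 − 106 = 113
  V = -6 + 4·106 − 4·113 = -34
  D = 142 − 3·106 + 4·(-34) = -312
Policy A (H := -11):
  E = 106
  H = -11
  V = -6 + 4·106 − 4·(-11) = 462
  D = 142 − 3·106 + 4·462 = 1672
ΔV = 462 − (-34) = 496; ΔD = 1672 − (-312) = 1984
Score = 3·496 + 3·1984 = 7440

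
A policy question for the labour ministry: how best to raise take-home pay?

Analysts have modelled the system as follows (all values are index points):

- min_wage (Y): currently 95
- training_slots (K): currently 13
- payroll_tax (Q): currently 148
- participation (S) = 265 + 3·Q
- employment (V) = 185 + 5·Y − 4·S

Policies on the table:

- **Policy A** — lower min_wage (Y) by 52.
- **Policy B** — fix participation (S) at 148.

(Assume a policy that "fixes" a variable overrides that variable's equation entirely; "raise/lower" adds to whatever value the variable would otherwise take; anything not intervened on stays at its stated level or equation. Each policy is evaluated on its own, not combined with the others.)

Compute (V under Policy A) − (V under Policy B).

Policy A (Y − 52):
  Y = 95 − 52 = 43
  Q = 148
  S = 265 + 3·148 = 709
  V = 185 + 5·43 − 4·709 = -2436
Policy B (S := 148):
  Y = 95
  Q = 148
  S = 148
  V = 185 + 5·95 − 4·148 = 68
V: -2436 − 68 = -2504

-2504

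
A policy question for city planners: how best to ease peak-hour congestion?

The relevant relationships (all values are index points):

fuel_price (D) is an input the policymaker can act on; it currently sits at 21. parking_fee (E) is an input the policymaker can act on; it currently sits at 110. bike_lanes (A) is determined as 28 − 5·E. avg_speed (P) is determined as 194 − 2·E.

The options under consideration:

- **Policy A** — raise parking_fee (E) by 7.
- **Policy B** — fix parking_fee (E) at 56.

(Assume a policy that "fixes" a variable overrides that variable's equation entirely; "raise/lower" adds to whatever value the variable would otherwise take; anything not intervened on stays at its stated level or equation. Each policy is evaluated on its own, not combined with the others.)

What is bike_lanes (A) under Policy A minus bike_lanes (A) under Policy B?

Policy A (E + 7):
  E = 110 + 7 = 117
  A = 28 − 5·117 = -557
Policy B (E := 56):
  E = 56
  A = 28 − 5·56 = -252
A: -557 − (-252) = -305

-305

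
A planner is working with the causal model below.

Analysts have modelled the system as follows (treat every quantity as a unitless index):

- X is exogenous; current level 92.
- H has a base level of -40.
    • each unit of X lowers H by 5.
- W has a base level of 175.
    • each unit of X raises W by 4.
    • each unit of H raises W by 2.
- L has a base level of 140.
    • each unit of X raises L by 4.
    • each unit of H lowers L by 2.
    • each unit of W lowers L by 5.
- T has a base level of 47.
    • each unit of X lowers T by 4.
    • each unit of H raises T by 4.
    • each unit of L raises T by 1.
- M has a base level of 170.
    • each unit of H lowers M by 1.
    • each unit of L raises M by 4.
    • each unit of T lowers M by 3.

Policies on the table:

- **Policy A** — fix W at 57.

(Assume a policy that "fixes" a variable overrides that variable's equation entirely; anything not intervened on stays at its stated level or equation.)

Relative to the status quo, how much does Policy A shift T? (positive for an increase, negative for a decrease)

-2570

Baseline:
  X = 92
  H = -40 − 5·92 = -500
  W = 175 + 4·92 + 2·(-500) = -457
  L = 140 + 4·92 − 2·(-500) − 5·(-457) = 3793
  T = 47 − 4·92 + 4·(-500) + 3793 = 1472
Policy A (W := 57):
  X = 92
  H = -40 − 5·92 = -500
  W = 57
  L = 140 + 4·92 − 2·(-500) − 5·57 = 1223
  T = 47 − 4·92 + 4·(-500) + 1223 = -1098
Change in T: -1098 − 1472 = -2570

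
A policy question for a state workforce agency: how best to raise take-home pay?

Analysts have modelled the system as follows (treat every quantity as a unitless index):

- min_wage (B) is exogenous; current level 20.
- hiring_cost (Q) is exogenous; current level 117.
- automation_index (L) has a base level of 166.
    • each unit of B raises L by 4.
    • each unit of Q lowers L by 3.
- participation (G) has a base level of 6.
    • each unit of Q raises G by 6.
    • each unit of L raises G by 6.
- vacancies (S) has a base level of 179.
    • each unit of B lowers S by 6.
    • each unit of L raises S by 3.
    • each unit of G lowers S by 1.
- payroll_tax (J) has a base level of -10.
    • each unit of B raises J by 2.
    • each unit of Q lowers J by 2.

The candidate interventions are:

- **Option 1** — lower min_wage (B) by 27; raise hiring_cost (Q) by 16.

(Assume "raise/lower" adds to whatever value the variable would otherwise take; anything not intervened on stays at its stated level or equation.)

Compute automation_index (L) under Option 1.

Option 1 (B − 27, Q + 16):
  B = 20 − 27 = -7
  Q = 117 + 16 = 133
  L = 166 + 4·(-7) − 3·133 = -261

-261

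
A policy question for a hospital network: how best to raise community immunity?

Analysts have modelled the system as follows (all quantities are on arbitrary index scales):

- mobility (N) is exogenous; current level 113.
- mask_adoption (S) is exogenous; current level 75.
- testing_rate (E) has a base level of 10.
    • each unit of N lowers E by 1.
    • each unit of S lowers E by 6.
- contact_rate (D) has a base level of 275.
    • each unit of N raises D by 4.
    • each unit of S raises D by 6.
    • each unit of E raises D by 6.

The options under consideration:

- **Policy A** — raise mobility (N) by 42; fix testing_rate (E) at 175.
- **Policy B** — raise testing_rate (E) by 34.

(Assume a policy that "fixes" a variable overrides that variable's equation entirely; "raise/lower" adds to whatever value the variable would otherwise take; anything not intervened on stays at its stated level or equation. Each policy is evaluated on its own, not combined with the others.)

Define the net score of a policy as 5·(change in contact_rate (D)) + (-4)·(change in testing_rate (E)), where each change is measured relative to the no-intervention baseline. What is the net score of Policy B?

884

Baseline:
  N = 113
  S = 75
  E = 10 − 113 − 6·75 = -553
  D = 275 + 4·113 + 6·75 + 6·(-553) = -2141
Policy B (E + 34):
  N = 113
  S = 75
  E = 10 − 113 − 6·75 (+34 from intervention) = -519
  D = 275 + 4·113 + 6·75 + 6·(-519) = -1937
ΔD = -1937 − (-2141) = 204; ΔE = -519 − (-553) = 34
Score = 5·204 + (-4)·34 = 884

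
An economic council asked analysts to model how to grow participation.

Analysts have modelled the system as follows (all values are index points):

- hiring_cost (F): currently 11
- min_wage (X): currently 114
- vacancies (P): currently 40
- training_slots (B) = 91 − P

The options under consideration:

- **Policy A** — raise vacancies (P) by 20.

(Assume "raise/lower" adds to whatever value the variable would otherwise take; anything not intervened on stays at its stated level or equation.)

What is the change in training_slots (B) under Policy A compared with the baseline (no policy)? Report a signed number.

-20

Baseline:
  P = 40
  B = 91 − 40 = 51
Policy A (P + 20):
  P = 40 + 20 = 60
  B = 91 − 60 = 31
Change in B: 31 − 51 = -20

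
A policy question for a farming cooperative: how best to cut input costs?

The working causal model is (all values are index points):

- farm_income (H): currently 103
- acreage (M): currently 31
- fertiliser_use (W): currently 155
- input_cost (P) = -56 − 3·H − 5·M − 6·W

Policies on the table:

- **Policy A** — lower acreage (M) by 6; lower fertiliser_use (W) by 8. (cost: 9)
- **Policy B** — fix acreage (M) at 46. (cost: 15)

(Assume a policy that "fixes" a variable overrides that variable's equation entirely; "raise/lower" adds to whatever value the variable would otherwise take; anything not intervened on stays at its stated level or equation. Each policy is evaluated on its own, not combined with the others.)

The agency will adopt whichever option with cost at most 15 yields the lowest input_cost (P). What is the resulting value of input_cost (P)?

Policy A (M − 6, W − 8):
  H = 103
  M = 31 − 6 = 25
  W = 155 − 8 = 147
  P = -56 − 3·103 − 5·25 − 6·147 = -1372
Policy B (M := 46):
  H = 103
  M = 46
  W = 155
  P = -56 − 3·103 − 5·46 − 6·155 = -1525
Comparing — Policy A: P=-1372, Policy B: P=-1525. Lowest is -1525 (Policy B).

-1525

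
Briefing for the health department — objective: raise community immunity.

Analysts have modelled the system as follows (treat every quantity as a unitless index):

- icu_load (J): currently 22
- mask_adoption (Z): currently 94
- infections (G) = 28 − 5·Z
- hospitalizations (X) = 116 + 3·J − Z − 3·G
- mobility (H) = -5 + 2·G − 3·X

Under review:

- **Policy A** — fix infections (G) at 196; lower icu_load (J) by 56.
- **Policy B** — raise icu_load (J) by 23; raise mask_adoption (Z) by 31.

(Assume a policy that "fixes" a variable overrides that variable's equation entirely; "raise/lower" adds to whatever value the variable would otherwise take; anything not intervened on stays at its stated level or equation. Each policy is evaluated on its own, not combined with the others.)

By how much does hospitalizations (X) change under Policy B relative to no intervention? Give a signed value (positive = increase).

Baseline:
  J = 22
  Z = 94
  G = 28 − 5·94 = -442
  X = 116 + 3·22 − 94 − 3·(-442) = 1414
Policy B (J + 23, Z + 31):
  J = 22 + 23 = 45
  Z = 94 + 31 = 125
  G = 28 − 5·125 = -597
  X = 116 + 3·45 − 125 − 3·(-597) = 1917
Change in X: 1917 − 1414 = 503

503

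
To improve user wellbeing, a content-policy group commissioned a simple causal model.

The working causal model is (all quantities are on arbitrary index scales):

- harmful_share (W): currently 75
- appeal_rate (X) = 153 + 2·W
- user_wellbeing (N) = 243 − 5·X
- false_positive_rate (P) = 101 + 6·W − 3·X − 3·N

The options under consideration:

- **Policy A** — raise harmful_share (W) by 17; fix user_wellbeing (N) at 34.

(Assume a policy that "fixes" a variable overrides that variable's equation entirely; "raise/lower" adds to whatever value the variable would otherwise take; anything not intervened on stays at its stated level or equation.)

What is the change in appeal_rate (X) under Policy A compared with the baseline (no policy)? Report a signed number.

Baseline:
  W = 75
  X = 153 + 2·75 = 303
Policy A (W + 17, N := 34):
  W = 75 + 17 = 92
  X = 153 + 2·92 = 337
Change in X: 337 − 303 = 34

34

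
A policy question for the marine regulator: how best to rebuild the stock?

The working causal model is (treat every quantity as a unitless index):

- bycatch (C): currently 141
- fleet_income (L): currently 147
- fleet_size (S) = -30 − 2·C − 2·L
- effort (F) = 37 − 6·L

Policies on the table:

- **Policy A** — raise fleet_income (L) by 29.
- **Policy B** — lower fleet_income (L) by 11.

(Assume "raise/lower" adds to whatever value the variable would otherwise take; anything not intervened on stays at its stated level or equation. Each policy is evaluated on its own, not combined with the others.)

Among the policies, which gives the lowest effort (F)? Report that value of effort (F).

-1019

Policy A (L + 29):
  L = 147 + 29 = 176
  F = 37 − 6·176 = -1019
Policy B (L − 11):
  L = 147 − 11 = 136
  F = 37 − 6·136 = -779
Comparing — Policy A: F=-1019, Policy B: F=-779. Lowest is -1019 (Policy A).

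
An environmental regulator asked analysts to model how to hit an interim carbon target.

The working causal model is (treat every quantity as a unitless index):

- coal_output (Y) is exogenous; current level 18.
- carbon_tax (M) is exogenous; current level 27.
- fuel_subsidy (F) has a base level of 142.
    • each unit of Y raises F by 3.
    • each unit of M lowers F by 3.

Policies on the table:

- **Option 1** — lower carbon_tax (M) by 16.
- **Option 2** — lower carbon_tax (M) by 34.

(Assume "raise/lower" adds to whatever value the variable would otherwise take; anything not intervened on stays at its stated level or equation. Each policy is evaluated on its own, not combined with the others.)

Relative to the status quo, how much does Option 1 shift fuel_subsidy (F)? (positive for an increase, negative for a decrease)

Baseline:
  Y = 18
  M = 27
  F = 142 + 3·18 − 3·27 = 115
Option 1 (M − 16):
  Y = 18
  M = 27 − 16 = 11
  F = 142 + 3·18 − 3·11 = 163
Change in F: 163 − 115 = 48

48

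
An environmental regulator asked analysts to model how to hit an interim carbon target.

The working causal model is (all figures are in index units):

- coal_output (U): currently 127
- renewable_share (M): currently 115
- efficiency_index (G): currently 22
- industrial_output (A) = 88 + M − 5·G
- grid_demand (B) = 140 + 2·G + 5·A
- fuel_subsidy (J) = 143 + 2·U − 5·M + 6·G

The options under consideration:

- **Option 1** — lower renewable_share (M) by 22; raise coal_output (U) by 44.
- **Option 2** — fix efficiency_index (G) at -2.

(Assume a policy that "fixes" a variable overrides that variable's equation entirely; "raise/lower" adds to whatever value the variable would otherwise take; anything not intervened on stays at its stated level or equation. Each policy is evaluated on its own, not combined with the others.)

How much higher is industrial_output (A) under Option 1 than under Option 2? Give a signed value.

-142

Option 1 (M − 22, U + 44):
  M = 115 − 22 = 93
  G = 22
  A = 88 + 93 − 5·22 = 71
Option 2 (G := -2):
  M = 115
  G = -2
  A = 88 + 115 − 5·(-2) = 213
A: 71 − 213 = -142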